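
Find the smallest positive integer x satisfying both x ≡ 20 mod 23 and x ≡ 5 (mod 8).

Since 8·3 ≡ 1 (mod 23), take x = 5 + 8·((20−5)·3 mod 23) = 5 + 8·22 = 181.
Check: 181 mod 23 = 20, 181 mod 8 = 5.

181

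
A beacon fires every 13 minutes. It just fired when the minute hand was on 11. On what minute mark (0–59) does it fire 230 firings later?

230·13 = 2990.
2990 − 49·60 = 50, so 2990 ≡ 50 (mod 60).
(11 + 50) mod 60 = 1.

1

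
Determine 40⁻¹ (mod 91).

91 = 2·40 + 11
40 = 3·11 + 7
11 = 1·7 + 4
7 = 1·4 + 3
4 = 1·3 + 1
3 = 3·1 + 0
Back-substituting gives 40·66 ≡ 1 (mod 91).

66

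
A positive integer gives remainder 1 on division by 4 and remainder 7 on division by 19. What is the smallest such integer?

45

Since 19·3 ≡ 1 (mod 4), take x = 7 + 19·((1−7)·3 mod 4) = 7 + 19·2 = 45.
Check: 45 mod 4 = 1, 45 mod 19 = 7.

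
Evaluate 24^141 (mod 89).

Successive squares of 24 mod 89: 24^1≡24, 24^2≡42, 24^4≡73, 24^8≡78, 24^16≡32, 24^32≡45, 24^64≡67, 24^128≡39.
141 = 1 + 4 + 8 + 128, so 24^141 ≡ 24·73·78·39 ≡ 86 (mod 89).

86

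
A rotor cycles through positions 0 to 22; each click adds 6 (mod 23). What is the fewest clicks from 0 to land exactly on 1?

4

6·4 = 24 = 1·23 + 1, so 6⁻¹ ≡ 4 (mod 23).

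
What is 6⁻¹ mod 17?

3

6·3 = 18 = 1·17 + 1, so 6⁻¹ ≡ 3 (mod 17).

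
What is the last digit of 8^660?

6

Powers of 8 mod 10 repeat with period 4: 8, 4, 2, 6.
660 mod 4 = 0, so the last digit matches 8^4 = 6.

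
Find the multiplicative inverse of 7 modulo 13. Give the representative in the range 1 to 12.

13 = 1·7 + 6
7 = 1·6 + 1
6 = 6·1 + 0
Back-substituting gives 7·2 ≡ 1 (mod 13).

2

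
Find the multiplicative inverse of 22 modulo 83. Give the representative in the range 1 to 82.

22·34 = 748 = 9·83 + 1, so 22⁻¹ ≡ 34 (mod 83).

34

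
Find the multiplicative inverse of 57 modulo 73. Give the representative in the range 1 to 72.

41

57·41 = 2337 = 32·73 + 1, so 57⁻¹ ≡ 41 (mod 73).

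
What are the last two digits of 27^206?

Square-and-reduce mod 100: 27^1≡27, 27^2≡29, 27^4≡41, 27^8≡81, 27^16≡61, 27^32≡21, 27^64≡41, 27^128≡81.
Since 206 = 2 + 4 + 8 + 64 + 128 in binary, 27^206 ≡ 29·41·81·41·81 ≡ 89 (mod 100).

89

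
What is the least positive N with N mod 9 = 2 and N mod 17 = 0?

119

x ≡ 2 (mod 9) gives x ∈ {2, 11, 20, 29, 38, 47, 56, 65, …}.
The first of these with x mod 17 = 0 is 119.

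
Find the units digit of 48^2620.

6

Powers of 8 mod 10 repeat with period 4: 8, 4, 2, 6.
2620 leaves remainder 0 on division by 4, so 48^2620 ends in 6.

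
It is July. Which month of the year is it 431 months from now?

431 = 35·12 + 11, so 431 mod 12 = 11.
July + 11 months → June.

June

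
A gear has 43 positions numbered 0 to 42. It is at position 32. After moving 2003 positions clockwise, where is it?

Dividing 2003 by 43 gives quotient 46 and remainder 25.
(32 + 25) mod 43 = 14.

14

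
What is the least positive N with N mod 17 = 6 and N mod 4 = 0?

40

Since 4·13 ≡ 1 (mod 17), take x = 0 + 4·((6−0)·13 mod 17) = 0 + 4·10 = 40.
Check: 40 mod 17 = 6, 40 mod 4 = 0.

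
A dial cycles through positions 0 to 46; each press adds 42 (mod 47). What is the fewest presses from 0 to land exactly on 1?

28

47 = 1·42 + 5
42 = 8·5 + 2
5 = 2·2 + 1
2 = 2·1 + 0
Back-substituting gives 42·28 ≡ 1 (mod 47).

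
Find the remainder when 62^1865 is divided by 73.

By repeated squaring mod 73: 62^1≡62, 62^2≡48, 62^4≡41, 62^8≡2, 62^16≡4, 62^32≡16, 62^64≡37, 62^128≡55, 62^256≡32, 62^512≡2, 62^1024≡4.
1865 = 1 + 8 + 64 + 256 + 512 + 1024, so 62^1865 ≡ 62·2·37·32·2·4 ≡ 31 (mod 73).

31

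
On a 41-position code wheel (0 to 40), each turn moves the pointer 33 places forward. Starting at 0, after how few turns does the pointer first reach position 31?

The inverse of 33 mod 41 is 5 (since 33·5 = 165 ≡ 1).
So x ≡ 5·31 = 155 ≡ 32 (mod 41).
Check: 33·32 = 1056 = 25·41 + 31.

32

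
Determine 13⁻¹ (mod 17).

17 = 1·13 + 4
13 = 3·4 + 1
4 = 4·1 + 0
Back-substituting gives 13·4 ≡ 1 (mod 17).

4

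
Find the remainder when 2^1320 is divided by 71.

Successive squares of 2 mod 71: 2^1≡2, 2^2≡4, 2^4≡16, 2^8≡43, 2^16≡3, 2^32≡9, 2^64≡10, 2^128≡29, 2^256≡60, 2^512≡50, 2^1024≡15.
1320 = 8 + 32 + 256 + 1024, so 2^1320 ≡ 43·9·60·15 ≡ 45 (mod 71).

45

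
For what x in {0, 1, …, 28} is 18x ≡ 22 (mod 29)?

27

The inverse of 18 mod 29 is 21 (since 18·21 = 378 ≡ 1).
So x ≡ 21·22 = 462 ≡ 27 (mod 29).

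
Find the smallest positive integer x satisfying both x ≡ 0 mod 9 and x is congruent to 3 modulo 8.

x ≡ 3 (mod 8) gives x ∈ {3, 11, 19, 27}.
The first of these with x mod 9 = 0 is 27.

27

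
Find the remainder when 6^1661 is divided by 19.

By repeated squaring mod 19: 6^1≡6, 6^2≡17, 6^4≡4, 6^8≡16, 6^16≡9, 6^32≡5, 6^64≡6, 6^128≡17, 6^256≡4, 6^512≡16, 6^1024≡9.
Since 1661 = 1 + 4 + 8 + 16 + 32 + 64 + 512 + 1024 in binary, 6^1661 ≡ 6·4·16·9·5·6·16·9 ≡ 5 (mod 19).

5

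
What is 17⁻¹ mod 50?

3

17·3 = 51 = 1·50 + 1, so 17⁻¹ ≡ 3 (mod 50).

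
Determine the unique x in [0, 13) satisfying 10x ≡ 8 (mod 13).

The inverse of 10 mod 13 is 4 (since 10·4 = 40 ≡ 1).
So x ≡ 4·8 = 32 ≡ 6 (mod 13).

6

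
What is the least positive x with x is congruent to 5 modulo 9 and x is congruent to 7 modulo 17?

x ≡ 5 (mod 9) gives x ∈ {5, 14, 23, 32, 41}.
The first of these with x mod 17 = 7 is 41.

41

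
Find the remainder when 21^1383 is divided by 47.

2

By repeated squaring mod 47: 21^1≡21, 21^2≡18, 21^4≡42, 21^8≡25, 21^16≡14, 21^32≡8, 21^64≡17, 21^128≡7, 21^256≡2, 21^512≡4, 21^1024≡16.
1383 = 1 + 2 + 4 + 32 + 64 + 256 + 1024, so 21^1383 ≡ 21·18·42·8·17·2·16 ≡ 2 (mod 47).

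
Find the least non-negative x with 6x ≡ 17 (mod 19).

6

The inverse of 6 mod 19 is 16 (since 6·16 = 96 ≡ 1).
So x ≡ 16·17 = 272 ≡ 6 (mod 19).
Check: 6·6 = 36 = 1·19 + 17.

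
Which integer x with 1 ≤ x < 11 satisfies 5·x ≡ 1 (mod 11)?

11 = 2·5 + 1
5 = 5·1 + 0
Back-substituting gives 5·9 ≡ 1 (mod 11).

9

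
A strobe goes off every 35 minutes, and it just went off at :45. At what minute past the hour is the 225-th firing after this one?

0

225·35 = 7875.
Dividing 7875 by 60 gives quotient 131 and remainder 15.
(45 + 15) mod 60 = 0.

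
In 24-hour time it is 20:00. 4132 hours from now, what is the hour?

0

4132 = 172·24 + 4, so 4132 mod 24 = 4.
(20 + 4) mod 24 = 0.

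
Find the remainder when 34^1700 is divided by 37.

12

By repeated squaring mod 37: 34^1≡34, 34^2≡9, 34^4≡7, 34^8≡12, 34^16≡33, 34^32≡16, 34^64≡34, 34^128≡9, 34^256≡7, 34^512≡12, 34^1024≡33.
Since 1700 = 4 + 32 + 128 + 512 + 1024 in binary, 34^1700 ≡ 7·16·9·12·33 ≡ 12 (mod 37).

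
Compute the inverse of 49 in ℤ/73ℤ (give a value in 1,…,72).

3

73 = 1·49 + 24
49 = 2·24 + 1
24 = 24·1 + 0
Back-substituting gives 49·3 ≡ 1 (mod 73).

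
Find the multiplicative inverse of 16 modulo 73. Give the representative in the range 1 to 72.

32

16·32 = 512 = 7·73 + 1, so 16⁻¹ ≡ 32 (mod 73).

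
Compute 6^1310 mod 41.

Successive squares of 6 mod 41: 6^1≡6, 6^2≡36, 6^4≡25, 6^8≡10, 6^16≡18, 6^32≡37, 6^64≡16, 6^128≡10, 6^256≡18, 6^512≡37, 6^1024≡16.
1310 = 2 + 4 + 8 + 16 + 256 + 1024, so 6^1310 ≡ 36·25·10·18·18·16 ≡ 9 (mod 41).

9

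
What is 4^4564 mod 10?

6

Last digits of 4^n: 4, 6 (period 2).
4564 mod 2 = 0, so the last digit matches 4^2 = 6.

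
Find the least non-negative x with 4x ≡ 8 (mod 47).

2

The inverse of 4 mod 47 is 12 (since 4·12 = 48 ≡ 1).
So x ≡ 12·8 = 96 ≡ 2 (mod 47).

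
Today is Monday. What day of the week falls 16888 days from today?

Dividing 16888 by 7 gives quotient 2412 and remainder 4.
Monday + 4 days → Friday.

Friday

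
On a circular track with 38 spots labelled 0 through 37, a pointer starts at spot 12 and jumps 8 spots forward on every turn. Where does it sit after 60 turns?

60·8 = 480.
480 mod 38 = 24 (since 12·38 = 456).
(12 + 24) mod 38 = 36.

36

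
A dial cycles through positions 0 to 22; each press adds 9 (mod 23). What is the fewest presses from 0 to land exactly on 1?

18

9·18 = 162 = 7·23 + 1, so 9⁻¹ ≡ 18 (mod 23).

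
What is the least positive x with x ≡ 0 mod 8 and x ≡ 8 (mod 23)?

8

x ≡ 0 (mod 8) gives x ∈ {0, 8}.
The first of these with x mod 23 = 8 is 8.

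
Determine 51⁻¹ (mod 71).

39

51·39 = 1989 = 28·71 + 1, so 51⁻¹ ≡ 39 (mod 71).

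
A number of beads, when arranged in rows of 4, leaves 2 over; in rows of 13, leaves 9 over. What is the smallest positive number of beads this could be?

22

x ≡ 2 (mod 4) gives x ∈ {2, 6, 10, 14, 18, 22}.
The first of these with x mod 13 = 9 is 22.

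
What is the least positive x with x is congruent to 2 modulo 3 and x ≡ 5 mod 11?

Since 11·2 ≡ 1 (mod 3), take x = 5 + 11·((2−5)·2 mod 3) = 5 + 11·0 = 5.
Check: 5 mod 3 = 2, 5 mod 11 = 5.

5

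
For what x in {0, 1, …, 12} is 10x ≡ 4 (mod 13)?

3

The inverse of 10 mod 13 is 4 (since 10·4 = 40 ≡ 1).
So x ≡ 4·4 = 16 ≡ 3 (mod 13).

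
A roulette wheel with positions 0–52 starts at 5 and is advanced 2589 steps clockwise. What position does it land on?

Dividing 2589 by 53 gives quotient 48 and remainder 45.
(5 + 45) mod 53 = 50.

50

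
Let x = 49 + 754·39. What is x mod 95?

5

754·39 = 29406.
29406 − 309·95 = 51, so 29406 ≡ 51 (mod 95).
(49 + 51) mod 95 = 5.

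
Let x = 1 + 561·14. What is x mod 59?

561·14 = 7854.
7854 = 133·59 + 7, so 7854 mod 59 = 7.
(1 + 7) mod 59 = 8.

8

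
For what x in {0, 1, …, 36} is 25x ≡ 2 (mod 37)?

6

25⁻¹ ≡ 3 (mod 37) because 25·3 = 75 = 2·37 + 1.
So x ≡ 3·2 = 6 ≡ 6 (mod 37).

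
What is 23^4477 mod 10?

3

Last digits of 3^n: 3, 9, 7, 1 (period 4).
4477 mod 4 = 1, so the last digit matches 3^1 = 3.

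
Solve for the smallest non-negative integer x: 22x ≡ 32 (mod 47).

The inverse of 22 mod 47 is 15 (since 22·15 = 330 ≡ 1).
Multiplying both sides by 15: x ≡ 15·32 = 480 ≡ 10 (mod 47).

10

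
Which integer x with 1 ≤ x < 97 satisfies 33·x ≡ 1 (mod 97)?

50

97 = 2·33 + 31
33 = 1·31 + 2
31 = 15·2 + 1
2 = 2·1 + 0
Back-substituting gives 33·50 ≡ 1 (mod 97).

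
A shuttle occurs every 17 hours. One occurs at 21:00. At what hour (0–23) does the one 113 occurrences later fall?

113·17 = 1921.
1921 = 80·24 + 1, so 1921 mod 24 = 1.
(21 + 1) mod 24 = 22.

22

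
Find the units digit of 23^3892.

Powers of 3 mod 10 repeat with period 4: 3, 9, 7, 1.
3892 leaves remainder 0 on division by 4, so 23^3892 ends in 1.

1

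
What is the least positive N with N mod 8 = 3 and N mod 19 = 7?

x ≡ 3 (mod 8) gives x ∈ {3, 11, 19, 27, 35, 43, 51, 59, …}.
The first of these with x mod 19 = 7 is 83.

83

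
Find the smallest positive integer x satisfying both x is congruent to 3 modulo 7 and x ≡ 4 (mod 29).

178

x ≡ 3 (mod 7) gives x ∈ {3, 10, 17, 24, 31, 38, 45, 52, …}.
The first of these with x mod 29 = 4 is 178.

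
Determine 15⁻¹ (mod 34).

25

15·25 = 375 = 11·34 + 1, so 15⁻¹ ≡ 25 (mod 34).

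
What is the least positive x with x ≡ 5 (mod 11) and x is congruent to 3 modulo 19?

60

x ≡ 5 (mod 11) gives x ∈ {5, 16, 27, 38, 49, 60}.
The first of these with x mod 19 = 3 is 60.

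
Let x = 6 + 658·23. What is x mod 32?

4

658·23 = 15134.
15134 mod 32 = 30 (since 472·32 = 15104).
(6 + 30) mod 32 = 4.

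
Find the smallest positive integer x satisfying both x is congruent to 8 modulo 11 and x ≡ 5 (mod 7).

x ≡ 5 (mod 7) gives x ∈ {5, 12, 19}.
The first of these with x mod 11 = 8 is 19.

19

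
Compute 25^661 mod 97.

32

Successive squares of 25 mod 97: 25^1≡25, 25^2≡43, 25^4≡6, 25^8≡36, 25^16≡35, 25^32≡61, 25^64≡35, 25^128≡61, 25^256≡35, 25^512≡61.
Since 661 = 1 + 4 + 16 + 128 + 512 in binary, 25^661 ≡ 25·6·35·61·61 ≡ 32 (mod 97).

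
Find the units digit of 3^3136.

1

The units digit of 3^n cycles with period 4: 3, 9, 7, 1, …
3136 mod 4 = 0, so the last digit matches 3^4 = 1.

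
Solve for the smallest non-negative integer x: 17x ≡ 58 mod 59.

52

17⁻¹ ≡ 7 (mod 59) because 17·7 = 119 = 2·59 + 1.
Multiplying both sides by 7: x ≡ 7·58 = 406 ≡ 52 (mod 59).
Check: 17·52 = 884 = 14·59 + 58.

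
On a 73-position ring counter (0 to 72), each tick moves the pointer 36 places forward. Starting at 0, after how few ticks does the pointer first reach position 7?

The inverse of 36 mod 73 is 71 (since 36·71 = 2556 ≡ 1).
So x ≡ 71·7 = 497 ≡ 59 (mod 73).
Check: 36·59 = 2124 = 29·73 + 7.

59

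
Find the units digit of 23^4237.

Last digits of 3^n: 3, 9, 7, 1 (period 4).
4237 leaves remainder 1 on division by 4, so 23^4237 ends in 3.

3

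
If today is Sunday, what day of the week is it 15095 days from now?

15095 mod 7 = 3 (since 2156·7 = 15092).
Sunday + 3 days → Wednesday.

Wednesday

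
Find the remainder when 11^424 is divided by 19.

11

Successive squares of 11 mod 19: 11^1≡11, 11^2≡7, 11^4≡11, 11^8≡7, 11^16≡11, 11^32≡7, 11^64≡11, 11^128≡7, 11^256≡11.
424 = 8 + 32 + 128 + 256, so 11^424 ≡ 7·7·7·11 ≡ 11 (mod 19).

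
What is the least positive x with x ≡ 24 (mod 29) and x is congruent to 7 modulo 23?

53

x ≡ 7 (mod 23) gives x ∈ {7, 30, 53}.
The first of these with x mod 29 = 24 is 53.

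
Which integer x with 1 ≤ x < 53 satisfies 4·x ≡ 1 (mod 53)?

53 = 13·4 + 1
4 = 4·1 + 0
Back-substituting gives 4·40 ≡ 1 (mod 53).

40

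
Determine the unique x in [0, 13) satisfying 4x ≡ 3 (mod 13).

The inverse of 4 mod 13 is 10 (since 4·10 = 40 ≡ 1).
So x ≡ 10·3 = 30 ≡ 4 (mod 13).

4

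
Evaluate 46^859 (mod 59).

Successive squares of 46 mod 59: 46^1≡46, 46^2≡51, 46^4≡5, 46^8≡25, 46^16≡35, 46^32≡45, 46^64≡19, 46^128≡7, 46^256≡49, 46^512≡41.
859 = 1 + 2 + 8 + 16 + 64 + 256 + 512, so 46^859 ≡ 46·51·25·35·19·49·41 ≡ 15 (mod 59).

15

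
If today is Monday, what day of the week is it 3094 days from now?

Monday

3094 = 442·7 + 0, so 3094 mod 7 = 0.
Monday + 0 days → Monday.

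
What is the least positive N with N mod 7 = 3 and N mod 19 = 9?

66

Since 19·3 ≡ 1 (mod 7), take x = 9 + 19·((3−9)·3 mod 7) = 9 + 19·3 = 66.
Check: 66 mod 7 = 3, 66 mod 19 = 9.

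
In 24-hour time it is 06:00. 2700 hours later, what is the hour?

2700 mod 24 = 12 (since 112·24 = 2688).
(6 + 12) mod 24 = 18.

18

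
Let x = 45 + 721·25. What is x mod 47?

22

721·25 = 18025.
Dividing 18025 by 47 gives quotient 383 and remainder 24.
(45 + 24) mod 47 = 22.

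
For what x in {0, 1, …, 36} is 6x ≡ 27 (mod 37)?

The inverse of 6 mod 37 is 31 (since 6·31 = 186 ≡ 1).
So x ≡ 31·27 = 837 ≡ 23 (mod 37).

23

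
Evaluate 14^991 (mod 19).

Successive squares of 14 mod 19: 14^1≡14, 14^2≡6, 14^4≡17, 14^8≡4, 14^16≡16, 14^32≡9, 14^64≡5, 14^128≡6, 14^256≡17, 14^512≡4.
Since 991 = 1 + 2 + 4 + 8 + 16 + 64 + 128 + 256 + 512 in binary, 14^991 ≡ 14·6·17·4·16·5·6·17·4 ≡ 14 (mod 19).

14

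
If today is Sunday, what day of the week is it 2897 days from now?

2897 = 413·7 + 6, so 2897 mod 7 = 6.
Sunday + 6 days → Saturday.

Saturday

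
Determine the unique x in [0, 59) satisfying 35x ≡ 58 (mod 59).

32

35⁻¹ ≡ 27 (mod 59) because 35·27 = 945 = 16·59 + 1.
Multiplying both sides by 27: x ≡ 27·58 = 1566 ≡ 32 (mod 59).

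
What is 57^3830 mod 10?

Last digits of 7^n: 7, 9, 3, 1 (period 4).
3830 leaves remainder 2 on division by 4, so 57^3830 ends in 9.

9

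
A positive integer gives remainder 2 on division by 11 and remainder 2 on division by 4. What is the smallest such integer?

2

x ≡ 2 (mod 4) gives x ∈ {2}.
The first of these with x mod 11 = 2 is 2.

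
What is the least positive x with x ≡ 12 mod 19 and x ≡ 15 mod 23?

Since 23·5 ≡ 1 (mod 19), take x = 15 + 23·((12−15)·5 mod 19) = 15 + 23·4 = 107.
Check: 107 mod 19 = 12, 107 mod 23 = 15.

107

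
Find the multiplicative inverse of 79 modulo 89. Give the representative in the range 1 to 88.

79·80 = 6320 = 71·89 + 1, so 79⁻¹ ≡ 80 (mod 89).

80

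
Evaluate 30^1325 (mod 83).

63

Square-and-reduce mod 83: 30^1≡30, 30^2≡70, 30^4≡3, 30^8≡9, 30^16≡81, 30^32≡4, 30^64≡16, 30^128≡7, 30^256≡49, 30^512≡77, 30^1024≡36.
Since 1325 = 1 + 4 + 8 + 32 + 256 + 1024 in binary, 30^1325 ≡ 30·3·9·4·49·36 ≡ 63 (mod 83).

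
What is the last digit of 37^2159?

3

The units digit of 37^n cycles with period 4: 7, 9, 3, 1, …
2159 leaves remainder 3 on division by 4, so 37^2159 ends in 3.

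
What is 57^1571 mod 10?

3

Powers of 7 mod 10 repeat with period 4: 7, 9, 3, 1.
1571 mod 4 = 3, so the last digit matches 7^3 = 3.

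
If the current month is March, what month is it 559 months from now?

559 − 46·12 = 7, so 559 ≡ 7 (mod 12).
March + 7 months → October.

October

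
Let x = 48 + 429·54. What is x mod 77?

37

429·54 = 23166.
Dividing 23166 by 77 gives quotient 300 and remainder 66.
(48 + 66) mod 77 = 37.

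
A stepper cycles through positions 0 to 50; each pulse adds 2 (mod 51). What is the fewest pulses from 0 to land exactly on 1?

2·26 = 52 = 1·51 + 1, so 2⁻¹ ≡ 26 (mod 51).

26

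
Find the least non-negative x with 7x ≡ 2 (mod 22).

7⁻¹ ≡ 19 (mod 22) because 7·19 = 133 = 6·22 + 1.
Multiplying both sides by 19: x ≡ 19·2 = 38 ≡ 16 (mod 22).

16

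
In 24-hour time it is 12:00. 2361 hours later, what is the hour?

21

2361 = 98·24 + 9, so 2361 mod 24 = 9.
(12 + 9) mod 24 = 21.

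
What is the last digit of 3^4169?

3

The units digit of 3^n cycles with period 4: 3, 9, 7, 1, …
4169 mod 4 = 1, so the last digit matches 3^1 = 3.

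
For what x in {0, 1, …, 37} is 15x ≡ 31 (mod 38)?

15⁻¹ ≡ 33 (mod 38) because 15·33 = 495 = 13·38 + 1.
So x ≡ 33·31 = 1023 ≡ 35 (mod 38).
Check: 15·35 = 525 = 13·38 + 31.

35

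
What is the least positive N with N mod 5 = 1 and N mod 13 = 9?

x ≡ 1 (mod 5) gives x ∈ {1, 6, 11, 16, 21, 26, 31, 36, …}.
The first of these with x mod 13 = 9 is 61.

61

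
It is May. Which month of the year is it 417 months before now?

417 = 34·12 + 9, so 417 mod 12 = 9.
May − 9 months → August.

August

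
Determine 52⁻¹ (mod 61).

27

52·27 = 1404 = 23·61 + 1, so 52⁻¹ ≡ 27 (mod 61).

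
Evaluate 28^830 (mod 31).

5

By repeated squaring mod 31: 28^1≡28, 28^2≡9, 28^4≡19, 28^8≡20, 28^16≡28, 28^32≡9, 28^64≡19, 28^128≡20, 28^256≡28, 28^512≡9.
Since 830 = 2 + 4 + 8 + 16 + 32 + 256 + 512 in binary, 28^830 ≡ 9·19·20·28·9·28·9 ≡ 5 (mod 31).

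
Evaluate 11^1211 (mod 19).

7

Square-and-reduce mod 19: 11^1≡11, 11^2≡7, 11^4≡11, 11^8≡7, 11^16≡11, 11^32≡7, 11^64≡11, 11^128≡7, 11^256≡11, 11^512≡7, 11^1024≡11.
1211 = 1 + 2 + 8 + 16 + 32 + 128 + 1024, so 11^1211 ≡ 11·7·7·11·7·7·11 ≡ 7 (mod 19).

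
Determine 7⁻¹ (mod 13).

2

7·2 = 14 = 1·13 + 1, so 7⁻¹ ≡ 2 (mod 13).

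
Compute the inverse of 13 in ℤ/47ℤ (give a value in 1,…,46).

47 = 3·13 + 8
13 = 1·8 + 5
8 = 1·5 + 3
5 = 1·3 + 2
3 = 1·2 + 1
2 = 2·1 + 0
Back-substituting gives 13·29 ≡ 1 (mod 47).

29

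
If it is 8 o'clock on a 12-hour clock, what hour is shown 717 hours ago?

717 mod 12 = 9 (since 59·12 = 708).
8 − 9 → 11 on a 12-hour dial.

11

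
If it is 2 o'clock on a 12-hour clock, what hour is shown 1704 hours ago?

2

1704 − 142·12 = 0, so 1704 ≡ 0 (mod 12).
2 − 0 → 2 on a 12-hour dial.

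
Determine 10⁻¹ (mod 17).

12

17 = 1·10 + 7
10 = 1·7 + 3
7 = 2·3 + 1
3 = 3·1 + 0
Back-substituting gives 10·12 ≡ 1 (mod 17).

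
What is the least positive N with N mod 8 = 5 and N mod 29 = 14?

x ≡ 5 (mod 8) gives x ∈ {5, 13, 21, 29, 37, 45, 53, 61, …}.
The first of these with x mod 29 = 14 is 101.

101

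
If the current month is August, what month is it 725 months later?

January

725 − 60·12 = 5, so 725 ≡ 5 (mod 12).
August + 5 months → January.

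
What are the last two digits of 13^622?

69

Square-and-reduce mod 100: 13^1≡13, 13^2≡69, 13^4≡61, 13^8≡21, 13^16≡41, 13^32≡81, 13^64≡61, 13^128≡21, 13^256≡41, 13^512≡81.
622 = 2 + 4 + 8 + 32 + 64 + 512, so 13^622 ≡ 69·61·21·81·61·81 ≡ 69 (mod 100).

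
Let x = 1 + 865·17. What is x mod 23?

9

865·17 = 14705.
14705 mod 23 = 8 (since 639·23 = 14697).
(1 + 8) mod 23 = 9.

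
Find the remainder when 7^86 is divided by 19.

11

Successive squares of 7 mod 19: 7^1≡7, 7^2≡11, 7^4≡7, 7^8≡11, 7^16≡7, 7^32≡11, 7^64≡7.
Since 86 = 2 + 4 + 16 + 64 in binary, 7^86 ≡ 11·7·7·7 ≡ 11 (mod 19).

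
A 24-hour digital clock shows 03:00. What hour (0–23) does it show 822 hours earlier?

21

822 mod 24 = 6 (since 34·24 = 816).
(3 − 6) mod 24 = 21.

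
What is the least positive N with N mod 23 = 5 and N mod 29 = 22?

51

x ≡ 5 (mod 23) gives x ∈ {5, 28, 51}.
The first of these with x mod 29 = 22 is 51.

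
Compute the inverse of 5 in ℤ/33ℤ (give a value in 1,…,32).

20

33 = 6·5 + 3
5 = 1·3 + 2
3 = 1·2 + 1
2 = 2·1 + 0
Back-substituting gives 5·20 ≡ 1 (mod 33).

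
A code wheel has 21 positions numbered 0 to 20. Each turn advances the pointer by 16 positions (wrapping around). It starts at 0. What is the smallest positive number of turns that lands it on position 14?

14

The inverse of 16 mod 21 is 4 (since 16·4 = 64 ≡ 1).
So x ≡ 4·14 = 56 ≡ 14 (mod 21).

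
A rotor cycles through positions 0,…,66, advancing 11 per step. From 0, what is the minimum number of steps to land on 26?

45

The inverse of 11 mod 67 is 61 (since 11·61 = 671 ≡ 1).
So x ≡ 61·26 = 1586 ≡ 45 (mod 67).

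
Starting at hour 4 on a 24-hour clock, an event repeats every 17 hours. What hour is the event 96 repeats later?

4

96·17 = 1632.
1632 mod 24 = 0 (since 68·24 = 1632).
(4 + 0) mod 24 = 4.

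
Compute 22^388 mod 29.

By repeated squaring mod 29: 22^1≡22, 22^2≡20, 22^4≡23, 22^8≡7, 22^16≡20, 22^32≡23, 22^64≡7, 22^128≡20, 22^256≡23.
388 = 4 + 128 + 256, so 22^388 ≡ 23·20·23 ≡ 24 (mod 29).

24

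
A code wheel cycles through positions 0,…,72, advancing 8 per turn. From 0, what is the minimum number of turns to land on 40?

5

8⁻¹ ≡ 64 (mod 73) because 8·64 = 512 = 7·73 + 1.
So x ≡ 64·40 = 2560 ≡ 5 (mod 73).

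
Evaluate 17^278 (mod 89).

11

Square-and-reduce mod 89: 17^1≡17, 17^2≡22, 17^4≡39, 17^8≡8, 17^16≡64, 17^32≡2, 17^64≡4, 17^128≡16, 17^256≡78.
278 = 2 + 4 + 16 + 256, so 17^278 ≡ 22·39·64·78 ≡ 11 (mod 89).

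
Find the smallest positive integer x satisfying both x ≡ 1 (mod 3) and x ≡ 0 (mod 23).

Since 23·2 ≡ 1 (mod 3), take x = 0 + 23·((1−0)·2 mod 3) = 0 + 23·2 = 46.
Check: 46 mod 3 = 1, 46 mod 23 = 0.

46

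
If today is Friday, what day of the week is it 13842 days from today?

Monday

13842 − 1977·7 = 3, so 13842 ≡ 3 (mod 7).
Friday + 3 days → Monday.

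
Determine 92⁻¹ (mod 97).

58

92·58 = 5336 = 55·97 + 1, so 92⁻¹ ≡ 58 (mod 97).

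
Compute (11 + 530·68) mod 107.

530·68 = 36040.
Dividing 36040 by 107 gives quotient 336 and remainder 88.
(11 + 88) mod 107 = 99.

99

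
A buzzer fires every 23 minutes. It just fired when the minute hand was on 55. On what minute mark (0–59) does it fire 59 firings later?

59·23 = 1357.
Dividing 1357 by 60 gives quotient 22 and remainder 37.
(55 + 37) mod 60 = 32.

32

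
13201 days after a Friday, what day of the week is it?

13201 − 1885·7 = 6, so 13201 ≡ 6 (mod 7).
Friday + 6 days → Thursday.

Thursday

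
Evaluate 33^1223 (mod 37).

By repeated squaring mod 37: 33^1≡33, 33^2≡16, 33^4≡34, 33^8≡9, 33^16≡7, 33^32≡12, 33^64≡33, 33^128≡16, 33^256≡34, 33^512≡9, 33^1024≡7.
1223 = 1 + 2 + 4 + 64 + 128 + 1024, so 33^1223 ≡ 33·16·34·33·16·7 ≡ 9 (mod 37).

9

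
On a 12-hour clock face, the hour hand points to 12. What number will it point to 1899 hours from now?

3

1899 − 158·12 = 3, so 1899 ≡ 3 (mod 12).
12 + 3 → 3 on a 12-hour dial.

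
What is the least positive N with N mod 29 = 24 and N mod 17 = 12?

488

Since 17·12 ≡ 1 (mod 29), take x = 12 + 17·((24−12)·12 mod 29) = 12 + 17·28 = 488.
Check: 488 mod 29 = 24, 488 mod 17 = 12.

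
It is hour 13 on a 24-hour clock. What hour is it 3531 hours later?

Dividing 3531 by 24 gives quotient 147 and remainder 3.
(13 + 3) mod 24 = 16.

16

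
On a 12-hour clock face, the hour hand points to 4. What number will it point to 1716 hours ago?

Dividing 1716 by 12 gives quotient 143 and remainder 0.
4 − 0 → 4 on a 12-hour dial.

4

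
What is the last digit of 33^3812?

1

The units digit of 33^n cycles with period 4: 3, 9, 7, 1, …
3812 leaves remainder 0 on division by 4, so 33^3812 ends in 1.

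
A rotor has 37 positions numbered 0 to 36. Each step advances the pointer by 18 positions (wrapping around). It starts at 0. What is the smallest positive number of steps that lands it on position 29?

16

18⁻¹ ≡ 35 (mod 37) because 18·35 = 630 = 17·37 + 1.
So x ≡ 35·29 = 1015 ≡ 16 (mod 37).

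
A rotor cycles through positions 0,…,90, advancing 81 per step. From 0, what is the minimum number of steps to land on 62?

12

81⁻¹ ≡ 9 (mod 91) because 81·9 = 729 = 8·91 + 1.
So x ≡ 9·62 = 558 ≡ 12 (mod 91).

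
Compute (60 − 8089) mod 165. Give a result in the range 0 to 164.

8089 mod 165 = 4 (since 49·165 = 8085).
(60 − 4) mod 165 = 56.

56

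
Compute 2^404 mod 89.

78

By repeated squaring mod 89: 2^1≡2, 2^2≡4, 2^4≡16, 2^8≡78, 2^16≡32, 2^32≡45, 2^64≡67, 2^128≡39, 2^256≡8.
Since 404 = 4 + 16 + 128 + 256 in binary, 2^404 ≡ 16·32·39·8 ≡ 78 (mod 89).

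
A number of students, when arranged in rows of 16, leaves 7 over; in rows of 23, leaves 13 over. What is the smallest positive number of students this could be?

x ≡ 7 (mod 16) gives x ∈ {7, 23, 39, 55, 71, 87, 103, 119, …}.
The first of these with x mod 23 = 13 is 151.

151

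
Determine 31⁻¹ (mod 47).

44

47 = 1·31 + 16
31 = 1·16 + 15
16 = 1·15 + 1
15 = 15·1 + 0
Back-substituting gives 31·44 ≡ 1 (mod 47).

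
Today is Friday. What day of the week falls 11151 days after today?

Friday

Dividing 11151 by 7 gives quotient 1593 and remainder 0.
Friday + 0 days → Friday.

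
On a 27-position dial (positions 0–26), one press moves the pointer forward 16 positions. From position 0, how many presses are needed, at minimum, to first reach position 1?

22

27 = 1·16 + 11
16 = 1·11 + 5
11 = 2·5 + 1
5 = 5·1 + 0
Back-substituting gives 16·22 ≡ 1 (mod 27).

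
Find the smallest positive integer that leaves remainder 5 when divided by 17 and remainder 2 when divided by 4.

22

x ≡ 2 (mod 4) gives x ∈ {2, 6, 10, 14, 18, 22}.
The first of these with x mod 17 = 5 is 22.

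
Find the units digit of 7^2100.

The units digit of 7^n cycles with period 4: 7, 9, 3, 1, …
2100 mod 4 = 0, so the last digit matches 7^4 = 1.

1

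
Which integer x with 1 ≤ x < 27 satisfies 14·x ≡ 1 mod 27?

2

27 = 1·14 + 13
14 = 1·13 + 1
13 = 13·1 + 0
Back-substituting gives 14·2 ≡ 1 (mod 27).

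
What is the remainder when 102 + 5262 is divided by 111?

Dividing 5262 by 111 gives quotient 47 and remainder 45.
(102 + 45) mod 111 = 36.

36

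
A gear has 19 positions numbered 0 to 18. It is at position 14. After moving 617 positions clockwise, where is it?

617 − 32·19 = 9, so 617 ≡ 9 (mod 19).
(14 + 9) mod 19 = 4.

4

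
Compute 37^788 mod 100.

Successive squares of 37 mod 100: 37^1≡37, 37^2≡69, 37^4≡61, 37^8≡21, 37^16≡41, 37^32≡81, 37^64≡61, 37^128≡21, 37^256≡41, 37^512≡81.
Since 788 = 4 + 16 + 256 + 512 in binary, 37^788 ≡ 61·41·41·81 ≡ 21 (mod 100).

21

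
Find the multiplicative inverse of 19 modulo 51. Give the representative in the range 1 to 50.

43

51 = 2·19 + 13
19 = 1·13 + 6
13 = 2·6 + 1
6 = 6·1 + 0
Back-substituting gives 19·43 ≡ 1 (mod 51).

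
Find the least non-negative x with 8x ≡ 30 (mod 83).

66

The inverse of 8 mod 83 is 52 (since 8·52 = 416 ≡ 1).
Multiplying both sides by 52: x ≡ 52·30 = 1560 ≡ 66 (mod 83).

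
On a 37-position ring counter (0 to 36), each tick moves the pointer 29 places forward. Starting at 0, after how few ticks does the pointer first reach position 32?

The inverse of 29 mod 37 is 23 (since 29·23 = 667 ≡ 1).
So x ≡ 23·32 = 736 ≡ 33 (mod 37).

33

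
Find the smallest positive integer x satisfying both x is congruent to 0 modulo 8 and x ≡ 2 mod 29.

x ≡ 0 (mod 8) gives x ∈ {0, 8, 16, 24, 32, 40, 48, 56, …}.
The first of these with x mod 29 = 2 is 176.

176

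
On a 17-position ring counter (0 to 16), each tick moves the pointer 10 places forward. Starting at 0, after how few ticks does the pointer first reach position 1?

The inverse of 10 mod 17 is 12 (since 10·12 = 120 ≡ 1).
Multiplying both sides by 12: x ≡ 12·1 = 12 ≡ 12 (mod 17).
Check: 10·12 = 120 = 7·17 + 1.

12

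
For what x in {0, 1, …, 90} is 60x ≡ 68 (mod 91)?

60⁻¹ ≡ 44 (mod 91) because 60·44 = 2640 = 29·91 + 1.
So x ≡ 44·68 = 2992 ≡ 80 (mod 91).
Check: 60·80 = 4800 = 52·91 + 68.

80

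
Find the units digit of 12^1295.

Last digits of 2^n: 2, 4, 8, 6 (period 4).
1295 leaves remainder 3 on division by 4, so 12^1295 ends in 8.

8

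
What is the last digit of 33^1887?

7

Powers of 3 mod 10 repeat with period 4: 3, 9, 7, 1.
1887 leaves remainder 3 on division by 4, so 33^1887 ends in 7.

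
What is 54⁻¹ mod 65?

59

54·59 = 3186 = 49·65 + 1, so 54⁻¹ ≡ 59 (mod 65).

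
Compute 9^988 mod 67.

24

Successive squares of 9 mod 67: 9^1≡9, 9^2≡14, 9^4≡62, 9^8≡25, 9^16≡22, 9^32≡15, 9^64≡24, 9^128≡40, 9^256≡59, 9^512≡64.
Since 988 = 4 + 8 + 16 + 64 + 128 + 256 + 512 in binary, 9^988 ≡ 62·25·22·24·40·59·64 ≡ 24 (mod 67).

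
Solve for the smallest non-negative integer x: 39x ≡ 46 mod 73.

33

The inverse of 39 mod 73 is 15 (since 39·15 = 585 ≡ 1).
Multiplying both sides by 15: x ≡ 15·46 = 690 ≡ 33 (mod 73).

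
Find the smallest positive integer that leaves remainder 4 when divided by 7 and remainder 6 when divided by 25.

x ≡ 4 (mod 7) gives x ∈ {4, 11, 18, 25, 32, 39, 46, 53, …}.
The first of these with x mod 25 = 6 is 81.

81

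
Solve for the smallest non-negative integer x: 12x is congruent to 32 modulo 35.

26

12⁻¹ ≡ 3 (mod 35) because 12·3 = 36 = 1·35 + 1.
So x ≡ 3·32 = 96 ≡ 26 (mod 35).
Check: 12·26 = 312 = 8·35 + 32.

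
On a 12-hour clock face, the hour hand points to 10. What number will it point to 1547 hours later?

1547 − 128·12 = 11, so 1547 ≡ 11 (mod 12).
10 + 11 → 9 on a 12-hour dial.

9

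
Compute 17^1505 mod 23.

Successive squares of 17 mod 23: 17^1≡17, 17^2≡13, 17^4≡8, 17^8≡18, 17^16≡2, 17^32≡4, 17^64≡16, 17^128≡3, 17^256≡9, 17^512≡12, 17^1024≡6.
Since 1505 = 1 + 32 + 64 + 128 + 256 + 1024 in binary, 17^1505 ≡ 17·4·16·3·9·6 ≡ 7 (mod 23).

7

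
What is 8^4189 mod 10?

The units digit of 8^n cycles with period 4: 8, 4, 2, 6, …
4189 mod 4 = 1, so the last digit matches 8^1 = 8.

8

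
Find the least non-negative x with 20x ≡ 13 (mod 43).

20⁻¹ ≡ 28 (mod 43) because 20·28 = 560 = 13·43 + 1.
Multiplying both sides by 28: x ≡ 28·13 = 364 ≡ 20 (mod 43).
Check: 20·20 = 400 = 9·43 + 13.

20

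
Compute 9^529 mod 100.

89

By repeated squaring mod 100: 9^1≡9, 9^2≡81, 9^4≡61, 9^8≡21, 9^16≡41, 9^32≡81, 9^64≡61, 9^128≡21, 9^256≡41, 9^512≡81.
529 = 1 + 16 + 512, so 9^529 ≡ 9·41·81 ≡ 89 (mod 100).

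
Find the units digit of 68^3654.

Last digits of 8^n: 8, 4, 2, 6 (period 4).
3654 leaves remainder 2 on division by 4, so 68^3654 ends in 4.

4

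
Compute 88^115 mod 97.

93

Successive squares of 88 mod 97: 88^1≡88, 88^2≡81, 88^4≡62, 88^8≡61, 88^16≡35, 88^32≡61, 88^64≡35.
115 = 1 + 2 + 16 + 32 + 64, so 88^115 ≡ 88·81·35·61·35 ≡ 93 (mod 97).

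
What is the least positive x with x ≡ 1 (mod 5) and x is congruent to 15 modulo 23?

61

x ≡ 1 (mod 5) gives x ∈ {1, 6, 11, 16, 21, 26, 31, 36, …}.
The first of these with x mod 23 = 15 is 61.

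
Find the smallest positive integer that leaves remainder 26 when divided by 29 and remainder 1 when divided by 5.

x ≡ 1 (mod 5) gives x ∈ {1, 6, 11, 16, 21, 26}.
The first of these with x mod 29 = 26 is 26.

26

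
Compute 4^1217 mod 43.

By repeated squaring mod 43: 4^1≡4, 4^2≡16, 4^4≡41, 4^8≡4, 4^16≡16, 4^32≡41, 4^64≡4, 4^128≡16, 4^256≡41, 4^512≡4, 4^1024≡16.
1217 = 1 + 64 + 128 + 1024, so 4^1217 ≡ 4·4·16·16 ≡ 11 (mod 43).

11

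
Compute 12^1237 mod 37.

16

Successive squares of 12 mod 37: 12^1≡12, 12^2≡33, 12^4≡16, 12^8≡34, 12^16≡9, 12^32≡7, 12^64≡12, 12^128≡33, 12^256≡16, 12^512≡34, 12^1024≡9.
Since 1237 = 1 + 4 + 16 + 64 + 128 + 1024 in binary, 12^1237 ≡ 12·16·9·12·33·9 ≡ 16 (mod 37).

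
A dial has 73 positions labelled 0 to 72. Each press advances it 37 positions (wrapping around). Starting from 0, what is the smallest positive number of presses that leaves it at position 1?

2

37·2 = 74 = 1·73 + 1, so 37⁻¹ ≡ 2 (mod 73).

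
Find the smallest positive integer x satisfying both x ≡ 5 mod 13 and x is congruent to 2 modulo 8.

18

x ≡ 2 (mod 8) gives x ∈ {2, 10, 18}.
The first of these with x mod 13 = 5 is 18.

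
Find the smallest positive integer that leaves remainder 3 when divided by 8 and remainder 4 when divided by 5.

Since 5·5 ≡ 1 (mod 8), take x = 4 + 5·((3−4)·5 mod 8) = 4 + 5·3 = 19.
Check: 19 mod 8 = 3, 19 mod 5 = 4.

19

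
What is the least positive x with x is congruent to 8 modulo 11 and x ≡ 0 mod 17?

85

Since 17·2 ≡ 1 (mod 11), take x = 0 + 17·((8−0)·2 mod 11) = 0 + 17·5 = 85.
Check: 85 mod 11 = 8, 85 mod 17 = 0.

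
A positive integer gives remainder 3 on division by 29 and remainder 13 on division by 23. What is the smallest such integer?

x ≡ 13 (mod 23) gives x ∈ {13, 36, 59, 82, 105, 128, 151, 174, …}.
The first of these with x mod 29 = 3 is 496.

496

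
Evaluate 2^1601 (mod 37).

18

By repeated squaring mod 37: 2^1≡2, 2^2≡4, 2^4≡16, 2^8≡34, 2^16≡9, 2^32≡7, 2^64≡12, 2^128≡33, 2^256≡16, 2^512≡34, 2^1024≡9.
Since 1601 = 1 + 64 + 512 + 1024 in binary, 2^1601 ≡ 2·12·34·9 ≡ 18 (mod 37).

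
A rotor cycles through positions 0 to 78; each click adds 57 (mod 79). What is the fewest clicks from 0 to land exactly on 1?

61

79 = 1·57 + 22
57 = 2·22 + 13
22 = 1·13 + 9
13 = 1·9 + 4
9 = 2·4 + 1
4 = 4·1 + 0
Back-substituting gives 57·61 ≡ 1 (mod 79).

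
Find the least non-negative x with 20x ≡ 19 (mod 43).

16

The inverse of 20 mod 43 is 28 (since 20·28 = 560 ≡ 1).
So x ≡ 28·19 = 532 ≡ 16 (mod 43).
Check: 20·16 = 320 = 7·43 + 19.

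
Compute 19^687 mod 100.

By repeated squaring mod 100: 19^1≡19, 19^2≡61, 19^4≡21, 19^8≡41, 19^16≡81, 19^32≡61, 19^64≡21, 19^128≡41, 19^256≡81, 19^512≡61.
687 = 1 + 2 + 4 + 8 + 32 + 128 + 512, so 19^687 ≡ 19·61·21·41·61·41·61 ≡ 39 (mod 100).

39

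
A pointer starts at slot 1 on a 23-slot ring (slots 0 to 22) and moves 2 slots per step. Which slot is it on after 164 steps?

7

164·2 = 328.
328 mod 23 = 6 (since 14·23 = 322).
(1 + 6) mod 23 = 7.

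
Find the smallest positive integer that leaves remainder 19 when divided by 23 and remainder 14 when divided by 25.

x ≡ 19 (mod 23) gives x ∈ {19, 42, 65, 88, 111, 134, 157, 180, …}.
The first of these with x mod 25 = 14 is 364.

364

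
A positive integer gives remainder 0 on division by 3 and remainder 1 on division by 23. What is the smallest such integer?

24

Since 23·2 ≡ 1 (mod 3), take x = 1 + 23·((0−1)·2 mod 3) = 1 + 23·1 = 24.
Check: 24 mod 3 = 0, 24 mod 23 = 1.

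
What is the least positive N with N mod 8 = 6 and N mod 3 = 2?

14

x ≡ 2 (mod 3) gives x ∈ {2, 5, 8, 11, 14}.
The first of these with x mod 8 = 6 is 14.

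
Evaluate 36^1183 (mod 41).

39

Successive squares of 36 mod 41: 36^1≡36, 36^2≡25, 36^4≡10, 36^8≡18, 36^16≡37, 36^32≡16, 36^64≡10, 36^128≡18, 36^256≡37, 36^512≡16, 36^1024≡10.
Since 1183 = 1 + 2 + 4 + 8 + 16 + 128 + 1024 in binary, 36^1183 ≡ 36·25·10·18·37·18·10 ≡ 39 (mod 41).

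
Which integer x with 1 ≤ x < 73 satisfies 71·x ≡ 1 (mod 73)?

36

71·36 = 2556 = 35·73 + 1, so 71⁻¹ ≡ 36 (mod 73).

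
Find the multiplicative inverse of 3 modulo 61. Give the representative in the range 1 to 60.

41

61 = 20·3 + 1
3 = 3·1 + 0
Back-substituting gives 3·41 ≡ 1 (mod 61).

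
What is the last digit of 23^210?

9

Last digits of 3^n: 3, 9, 7, 1 (period 4).
210 leaves remainder 2 on division by 4, so 23^210 ends in 9.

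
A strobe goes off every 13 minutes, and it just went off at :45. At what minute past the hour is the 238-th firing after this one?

19

238·13 = 3094.
3094 − 51·60 = 34, so 3094 ≡ 34 (mod 60).
(45 + 34) mod 60 = 19.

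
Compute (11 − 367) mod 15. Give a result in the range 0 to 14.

Dividing 367 by 15 gives quotient 24 and remainder 7.
(11 − 7) mod 15 = 4.

4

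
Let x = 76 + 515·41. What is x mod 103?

515·41 = 21115.
21115 mod 103 = 0 (since 205·103 = 21115).
(76 + 0) mod 103 = 76.

76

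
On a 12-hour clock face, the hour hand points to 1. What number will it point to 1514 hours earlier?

1514 mod 12 = 2 (since 126·12 = 1512).
1 − 2 → 11 on a 12-hour dial.

11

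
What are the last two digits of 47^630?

Successive squares of 47 mod 100: 47^1≡47, 47^2≡9, 47^4≡81, 47^8≡61, 47^16≡21, 47^32≡41, 47^64≡81, 47^128≡61, 47^256≡21, 47^512≡41.
630 = 2 + 4 + 16 + 32 + 64 + 512, so 47^630 ≡ 9·81·21·41·81·41 ≡ 49 (mod 100).

49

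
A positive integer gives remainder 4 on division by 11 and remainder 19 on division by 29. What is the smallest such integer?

48

x ≡ 4 (mod 11) gives x ∈ {4, 15, 26, 37, 48}.
The first of these with x mod 29 = 19 is 48.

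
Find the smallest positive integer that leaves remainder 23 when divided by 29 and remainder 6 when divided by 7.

x ≡ 6 (mod 7) gives x ∈ {6, 13, 20, 27, 34, 41, 48, 55, …}.
The first of these with x mod 29 = 23 is 139.

139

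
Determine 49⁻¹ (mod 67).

49·26 = 1274 = 19·67 + 1, so 49⁻¹ ≡ 26 (mod 67).

26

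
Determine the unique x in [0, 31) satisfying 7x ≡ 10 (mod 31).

28

7⁻¹ ≡ 9 (mod 31) because 7·9 = 63 = 2·31 + 1.
Multiplying both sides by 9: x ≡ 9·10 = 90 ≡ 28 (mod 31).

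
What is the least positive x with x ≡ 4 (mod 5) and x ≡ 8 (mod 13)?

34

x ≡ 4 (mod 5) gives x ∈ {4, 9, 14, 19, 24, 29, 34}.
The first of these with x mod 13 = 8 is 34.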